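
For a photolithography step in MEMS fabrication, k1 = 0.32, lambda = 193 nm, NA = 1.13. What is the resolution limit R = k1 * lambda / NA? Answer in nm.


Step 1: Identify values: k1 = 0.32, lambda = 193 nm, NA = 1.13
Step 2: R = k1 * lambda / NA
R = 0.32 * 193 / 1.13
R = 54.7 nm


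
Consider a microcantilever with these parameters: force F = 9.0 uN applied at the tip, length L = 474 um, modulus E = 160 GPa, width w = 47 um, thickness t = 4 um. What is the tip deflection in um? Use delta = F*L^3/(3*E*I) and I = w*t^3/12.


Step 1: Calculate the second moment of area.
I = w * t^3 / 12 = 47 * 4^3 / 12 = 250.6667 um^4
Step 2: Convert E to consistent units (1 GPa = 1000 uN/um^2).
E = 160 GPa = 160000 uN/um^2
Step 3: Calculate tip deflection.
delta = F * L^3 / (3 * E * I)
delta = 9.0 * 474^3 / (3 * 160000 * 250.6667)
delta = 7.966 um


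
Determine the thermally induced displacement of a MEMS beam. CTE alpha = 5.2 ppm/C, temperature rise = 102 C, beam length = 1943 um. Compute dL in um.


Step 1: Convert CTE: alpha = 5.2 ppm/C = 5.2e-6 /C
Step 2: dL = 5.2e-6 * 102 * 1943
dL = 1.0306 um


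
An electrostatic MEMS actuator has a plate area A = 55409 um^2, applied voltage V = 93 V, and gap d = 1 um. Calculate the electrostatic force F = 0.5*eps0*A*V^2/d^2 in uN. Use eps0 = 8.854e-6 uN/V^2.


Step 1: Identify parameters.
eps0 = 8.854e-6 uN/V^2, A = 55409 um^2, V = 93 V, d = 1 um
Step 2: Compute V^2 = 93^2 = 8649
Step 3: Compute d^2 = 1^2 = 1
Step 4: F = 0.5 * 8.854e-6 * 55409 * 8649 / 1
F = 2121.562 uN


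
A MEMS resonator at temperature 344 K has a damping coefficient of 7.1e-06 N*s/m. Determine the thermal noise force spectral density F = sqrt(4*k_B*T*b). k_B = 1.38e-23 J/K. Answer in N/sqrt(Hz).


Step 1: Compute 4 * k_B * T * b
= 4 * 1.38e-23 * 344 * 7.1e-06
= 1.3482e-25 N^2/Hz
Step 2: F_noise = sqrt(1.3482e-25)
F_noise = 3.67e-13 N/sqrt(Hz)


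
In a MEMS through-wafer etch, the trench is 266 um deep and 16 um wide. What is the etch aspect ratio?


Step 1: AR = depth / width
Step 2: AR = 266 / 16
AR = 16.6


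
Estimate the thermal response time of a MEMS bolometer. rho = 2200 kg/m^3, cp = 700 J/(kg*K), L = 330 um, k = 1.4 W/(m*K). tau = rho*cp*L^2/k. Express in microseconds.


Step 1: Convert L to m: L = 330e-6 m
Step 2: L^2 = (330e-6)^2 = 1.089e-07 m^2
Step 3: tau = 2200 * 700 * 1.089e-07 / 1.4 = 1.1979e-01 s
Step 4: Convert to microseconds (multiply by 1e6).
tau = 119790.0 us


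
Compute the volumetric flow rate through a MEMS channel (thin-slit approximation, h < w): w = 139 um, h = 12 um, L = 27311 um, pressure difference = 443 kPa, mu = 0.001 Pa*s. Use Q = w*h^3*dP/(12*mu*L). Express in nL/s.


Step 1: Convert all dimensions to SI (meters).
w = 139e-6 m, h = 12e-6 m, L = 27311e-6 m, dP = 443e3 Pa
Step 2: Q = w * h^3 * dP / (12 * mu * L)
Q = 139e-6 * (12e-6)^3 * 443e3 / (12 * 0.001 * 27311e-6) = 3.2467094e-10 m^3/s
Step 3: Convert Q from m^3/s to nL/s (1 m^3 = 1e12 nL, so multiply by 1e12).
Q = 324.671 nL/s


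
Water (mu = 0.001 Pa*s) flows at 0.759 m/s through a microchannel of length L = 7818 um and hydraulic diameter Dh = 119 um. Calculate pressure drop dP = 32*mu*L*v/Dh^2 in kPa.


Step 1: Convert to SI: L = 7818e-6 m, Dh = 119e-6 m
Step 2: dP = 32 * 0.001 * 7818e-6 * 0.759 / (119e-6)^2
Step 3: dP = 13408.91 Pa
Step 4: Convert to kPa: dP = 13.41 kPa


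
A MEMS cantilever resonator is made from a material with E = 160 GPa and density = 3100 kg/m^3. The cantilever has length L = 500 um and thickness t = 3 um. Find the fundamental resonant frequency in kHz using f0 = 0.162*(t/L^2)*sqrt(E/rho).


Step 1: Convert units to SI.
t_SI = 3e-6 m, L_SI = 500e-6 m
Step 2: Calculate sqrt(E/rho).
sqrt(160e9 / 3100) = 7184.21 m/s
Step 3: Compute f0.
f0 = 0.162 * 3e-6 / (500e-6)^2 * 7184.21 = 13966.1 Hz = 13.97 kHz


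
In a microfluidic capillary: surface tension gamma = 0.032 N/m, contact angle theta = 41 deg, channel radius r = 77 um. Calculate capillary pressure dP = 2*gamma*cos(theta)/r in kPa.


Step 1: cos(41 deg) = 0.7547
Step 2: Convert r to m: r = 77e-6 m
Step 3: dP = 2 * 0.032 * 0.7547 / 77e-6 = 627.3 Pa
Step 4: Convert Pa to kPa (divide by 1000).
dP = 0.63 kPa


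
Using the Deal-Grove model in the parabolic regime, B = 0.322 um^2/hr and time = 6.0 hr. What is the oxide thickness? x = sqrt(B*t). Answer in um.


Step 1: Compute B*t = 0.322 * 6.0 = 1.932
Step 2: x = sqrt(1.932)
x = 1.39 um


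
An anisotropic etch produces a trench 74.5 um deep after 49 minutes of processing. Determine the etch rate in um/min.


Step 1: Etch rate = depth / time
Step 2: rate = 74.5 / 49
rate = 1.52 um/min


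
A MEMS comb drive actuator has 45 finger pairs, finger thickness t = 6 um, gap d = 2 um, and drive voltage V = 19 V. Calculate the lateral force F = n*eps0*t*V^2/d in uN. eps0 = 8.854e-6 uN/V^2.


Step 1: Parameters: n=45, eps0=8.854e-6 uN/V^2, t=6 um, V=19 V, d=2 um
Step 2: V^2 = 361
Step 3: F = 45 * 8.854e-6 * 6 * 361 / 2
F = 0.431 uN


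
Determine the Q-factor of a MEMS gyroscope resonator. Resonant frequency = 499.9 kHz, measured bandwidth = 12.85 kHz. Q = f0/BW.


Step 1: Q = f0 / bandwidth
Step 2: Q = 499.9 / 12.85
Q = 38.9


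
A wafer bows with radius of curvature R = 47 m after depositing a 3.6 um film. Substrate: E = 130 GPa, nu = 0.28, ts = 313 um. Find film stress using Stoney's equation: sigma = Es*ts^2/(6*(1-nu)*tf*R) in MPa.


Step 1: Compute numerator: Es * ts^2 = 130 * 313^2 = 12735970 (GPa*um^2)
Step 2: Compute denominator (R in um): 6*(1-nu)*tf*R = 6*0.72*3.6*47e6 = 730944000.0 (um^2)
Step 3: sigma (GPa) = 12735970 / 730944000.0 = 1.7424e-02 GPa
Step 4: Convert to MPa (x1000): sigma = 17.4 MPa


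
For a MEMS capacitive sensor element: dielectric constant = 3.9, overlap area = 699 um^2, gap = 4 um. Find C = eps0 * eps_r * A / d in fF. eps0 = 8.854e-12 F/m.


Step 1: Convert area to m^2: A = 699e-12 m^2
Step 2: Convert gap to m: d = 4e-6 m
Step 3: C = eps0 * eps_r * A / d
C = 8.854e-12 * 3.9 * 699e-12 / 4e-6
Step 4: Convert to fF (multiply by 1e15).
C = 6.03 fF


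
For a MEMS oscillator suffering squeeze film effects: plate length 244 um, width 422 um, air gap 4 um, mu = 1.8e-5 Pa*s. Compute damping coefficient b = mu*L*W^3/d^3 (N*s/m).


Step 1: Convert to SI.
L = 244e-6 m, W = 422e-6 m, d = 4e-6 m
Step 2: W^3 = (422e-6)^3 = 7.52e-11 m^3
Step 3: d^3 = (4e-6)^3 = 6.40e-17 m^3
Step 4: b = 1.8e-5 * 244e-6 * 7.52e-11 / 6.40e-17
b = 5.16e-03 N*s/m


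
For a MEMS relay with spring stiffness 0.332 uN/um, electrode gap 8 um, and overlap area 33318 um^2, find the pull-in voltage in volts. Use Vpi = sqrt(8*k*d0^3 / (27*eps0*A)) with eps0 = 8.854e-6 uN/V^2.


Step 1: Compute numerator: 8 * k * d0^3 = 8 * 0.332 * 8^3 = 1359.872
Step 2: Compute denominator: 27 * eps0 * A = 27 * 8.854e-6 * 33318 = 7.964934
Step 3: Vpi = sqrt(1359.872 / 7.964934)
Vpi = 13.07 V


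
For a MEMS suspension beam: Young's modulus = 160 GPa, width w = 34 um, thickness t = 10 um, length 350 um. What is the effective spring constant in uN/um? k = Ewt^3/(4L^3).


Step 1: Convert E to consistent units (1 GPa = 1000 uN/um^2).
E = 160 GPa = 160000 uN/um^2
Step 2: Compute t^3 = 10^3 = 1000
Step 3: Compute L^3 = 350^3 = 42875000
Step 4: k = 160000 * 34 * 1000 / (4 * 42875000)
k = 31.7201 uN/um


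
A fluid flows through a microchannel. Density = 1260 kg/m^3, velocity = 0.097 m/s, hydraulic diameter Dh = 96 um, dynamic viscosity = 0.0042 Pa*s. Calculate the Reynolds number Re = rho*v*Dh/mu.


Step 1: Convert Dh to meters: Dh = 96e-6 m
Step 2: Re = rho * v * Dh / mu
Re = 1260 * 0.097 * 96e-6 / 0.0042
Re = 2.794


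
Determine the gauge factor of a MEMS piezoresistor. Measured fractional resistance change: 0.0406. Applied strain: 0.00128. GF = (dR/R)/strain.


Step 1: Identify values.
dR/R = 0.0406, strain = 0.00128
Step 2: GF = (dR/R) / strain = 0.0406 / 0.00128
GF = 31.7


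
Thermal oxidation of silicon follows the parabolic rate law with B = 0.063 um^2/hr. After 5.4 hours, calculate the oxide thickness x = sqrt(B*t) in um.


Step 1: Compute B*t = 0.063 * 5.4 = 0.3402
Step 2: x = sqrt(0.3402)
x = 0.583 um


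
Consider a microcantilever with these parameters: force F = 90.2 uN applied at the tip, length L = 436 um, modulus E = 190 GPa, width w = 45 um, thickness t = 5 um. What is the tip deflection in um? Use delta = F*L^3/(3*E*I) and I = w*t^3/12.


Step 1: Calculate the second moment of area.
I = w * t^3 / 12 = 45 * 5^3 / 12 = 468.75 um^4
Step 2: Convert E to consistent units (1 GPa = 1000 uN/um^2).
E = 190 GPa = 190000 uN/um^2
Step 3: Calculate tip deflection.
delta = F * L^3 / (3 * E * I)
delta = 90.2 * 436^3 / (3 * 190000 * 468.75)
delta = 27.9801 um


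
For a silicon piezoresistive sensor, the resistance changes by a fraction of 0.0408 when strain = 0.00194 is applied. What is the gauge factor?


Step 1: Identify values.
dR/R = 0.0408, strain = 0.00194
Step 2: GF = (dR/R) / strain = 0.0408 / 0.00194
GF = 21.0


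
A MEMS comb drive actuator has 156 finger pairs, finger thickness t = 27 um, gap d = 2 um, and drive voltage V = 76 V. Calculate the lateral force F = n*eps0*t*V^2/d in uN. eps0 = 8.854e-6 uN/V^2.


Step 1: Parameters: n=156, eps0=8.854e-6 uN/V^2, t=27 um, V=76 V, d=2 um
Step 2: V^2 = 5776
Step 3: F = 156 * 8.854e-6 * 27 * 5776 / 2
F = 107.702 uN


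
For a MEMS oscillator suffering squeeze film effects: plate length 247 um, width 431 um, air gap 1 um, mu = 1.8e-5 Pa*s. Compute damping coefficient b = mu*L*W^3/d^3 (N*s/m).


Step 1: Convert to SI.
L = 247e-6 m, W = 431e-6 m, d = 1e-6 m
Step 2: W^3 = (431e-6)^3 = 8.01e-11 m^3
Step 3: d^3 = (1e-6)^3 = 1.00e-18 m^3
Step 4: b = 1.8e-5 * 247e-6 * 8.01e-11 / 1.00e-18
b = 3.56e-01 N*s/m


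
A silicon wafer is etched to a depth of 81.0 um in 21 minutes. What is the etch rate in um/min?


Step 1: Etch rate = depth / time
Step 2: rate = 81.0 / 21
rate = 3.857 um/min


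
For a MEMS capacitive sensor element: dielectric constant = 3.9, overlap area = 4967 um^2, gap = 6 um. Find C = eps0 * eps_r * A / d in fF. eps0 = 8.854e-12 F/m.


Step 1: Convert area to m^2: A = 4967e-12 m^2
Step 2: Convert gap to m: d = 6e-6 m
Step 3: C = eps0 * eps_r * A / d
C = 8.854e-12 * 3.9 * 4967e-12 / 6e-6
Step 4: Convert to fF (multiply by 1e15).
C = 28.59 fF


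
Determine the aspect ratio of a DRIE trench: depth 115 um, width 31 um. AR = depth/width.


Step 1: AR = depth / width
Step 2: AR = 115 / 31
AR = 3.7


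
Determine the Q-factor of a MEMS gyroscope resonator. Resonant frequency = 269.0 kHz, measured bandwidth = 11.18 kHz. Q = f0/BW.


Step 1: Q = f0 / bandwidth
Step 2: Q = 269.0 / 11.18
Q = 24.1


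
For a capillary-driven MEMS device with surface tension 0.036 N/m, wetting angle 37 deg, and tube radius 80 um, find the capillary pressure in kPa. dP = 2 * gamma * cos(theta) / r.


Step 1: cos(37 deg) = 0.7986
Step 2: Convert r to m: r = 80e-6 m
Step 3: dP = 2 * 0.036 * 0.7986 / 80e-6 = 718.7 Pa
Step 4: Convert Pa to kPa (divide by 1000).
dP = 0.72 kPa


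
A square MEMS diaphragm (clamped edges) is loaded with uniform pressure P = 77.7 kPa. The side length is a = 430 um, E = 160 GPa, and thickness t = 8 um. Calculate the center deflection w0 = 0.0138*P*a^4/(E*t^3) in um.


Step 1: Convert pressure to compatible units (E is in GPa, so P in GPa).
P = 77.7 kPa = 77.7e-6 GPa
Step 2: Compute numerator: 0.0138 * P * a^4.
a^4 = 430^4 = 34188010000
numerator = 0.0138 * 77.7e-6 * 34188010000 = 3.66584e+04
Step 3: Compute denominator: E * t^3 = 160 * 8^3 = 81920
Step 4: w0 = numerator / denominator = 3.66584e+04 / 81920 = 0.4475 um


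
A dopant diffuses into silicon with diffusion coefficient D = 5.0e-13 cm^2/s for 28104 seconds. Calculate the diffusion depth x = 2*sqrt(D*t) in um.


Step 1: Compute D*t = 5.0e-13 * 28104 = 1.4052e-08 cm^2
Step 2: sqrt(D*t) = 1.18541e-04 cm
Step 3: x = 2 * 1.18541e-04 cm = 2.37082e-04 cm
Step 4: Convert to um (1 cm = 1e4 um): x = 2.371 um


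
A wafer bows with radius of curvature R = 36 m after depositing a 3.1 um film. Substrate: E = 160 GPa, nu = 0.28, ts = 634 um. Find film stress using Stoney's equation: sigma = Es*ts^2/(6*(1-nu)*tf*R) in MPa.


Step 1: Compute numerator: Es * ts^2 = 160 * 634^2 = 64312960 (GPa*um^2)
Step 2: Compute denominator (R in um): 6*(1-nu)*tf*R = 6*0.72*3.1*36e6 = 482112000.0 (um^2)
Step 3: sigma (GPa) = 64312960 / 482112000.0 = 1.33398e-01 GPa
Step 4: Convert to MPa (x1000): sigma = 133.4 MPa


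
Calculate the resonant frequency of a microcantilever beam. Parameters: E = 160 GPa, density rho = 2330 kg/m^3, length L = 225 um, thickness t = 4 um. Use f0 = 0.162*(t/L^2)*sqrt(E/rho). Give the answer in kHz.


Step 1: Convert units to SI.
t_SI = 4e-6 m, L_SI = 225e-6 m
Step 2: Calculate sqrt(E/rho).
sqrt(160e9 / 2330) = 8286.71 m/s
Step 3: Compute f0.
f0 = 0.162 * 4e-6 / (225e-6)^2 * 8286.71 = 106069.9 Hz = 106.07 kHz


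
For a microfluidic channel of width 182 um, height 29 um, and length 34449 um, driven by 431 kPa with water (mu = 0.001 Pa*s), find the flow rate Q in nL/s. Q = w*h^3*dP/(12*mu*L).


Step 1: Convert all dimensions to SI (meters).
w = 182e-6 m, h = 29e-6 m, L = 34449e-6 m, dP = 431e3 Pa
Step 2: Q = w * h^3 * dP / (12 * mu * L)
Q = 182e-6 * (29e-6)^3 * 431e3 / (12 * 0.001 * 34449e-6) = 4.62790874e-09 m^3/s
Step 3: Convert Q from m^3/s to nL/s (1 m^3 = 1e12 nL, so multiply by 1e12).
Q = 4627.909 nL/s


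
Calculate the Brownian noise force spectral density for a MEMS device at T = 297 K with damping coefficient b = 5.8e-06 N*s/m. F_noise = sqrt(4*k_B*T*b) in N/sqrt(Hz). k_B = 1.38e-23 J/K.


Step 1: Compute 4 * k_B * T * b
= 4 * 1.38e-23 * 297 * 5.8e-06
= 9.5088e-26 N^2/Hz
Step 2: F_noise = sqrt(9.5088e-26)
F_noise = 3.08e-13 N/sqrt(Hz)


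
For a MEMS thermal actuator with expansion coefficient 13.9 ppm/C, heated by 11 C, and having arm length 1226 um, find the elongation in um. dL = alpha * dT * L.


Step 1: Convert CTE: alpha = 13.9 ppm/C = 13.9e-6 /C
Step 2: dL = 13.9e-6 * 11 * 1226
dL = 0.1875 um


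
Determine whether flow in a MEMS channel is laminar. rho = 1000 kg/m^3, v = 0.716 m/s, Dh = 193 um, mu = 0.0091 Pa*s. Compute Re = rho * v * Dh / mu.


Step 1: Convert Dh to meters: Dh = 193e-6 m
Step 2: Re = rho * v * Dh / mu
Re = 1000 * 0.716 * 193e-6 / 0.0091
Re = 15.185
Since Re = 15.185 is below ~2300, the flow is laminar.


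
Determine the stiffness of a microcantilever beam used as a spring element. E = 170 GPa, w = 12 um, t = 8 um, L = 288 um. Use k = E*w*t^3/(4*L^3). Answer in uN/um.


Step 1: Convert E to consistent units (1 GPa = 1000 uN/um^2).
E = 170 GPa = 170000 uN/um^2
Step 2: Compute t^3 = 8^3 = 512
Step 3: Compute L^3 = 288^3 = 23887872
Step 4: k = 170000 * 12 * 512 / (4 * 23887872)
k = 10.9311 uN/um


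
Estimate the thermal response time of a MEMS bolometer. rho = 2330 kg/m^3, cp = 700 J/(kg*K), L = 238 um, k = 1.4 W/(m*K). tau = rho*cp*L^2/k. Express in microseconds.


Step 1: Convert L to m: L = 238e-6 m
Step 2: L^2 = (238e-6)^2 = 5.6644e-08 m^2
Step 3: tau = 2330 * 700 * 5.6644e-08 / 1.4 = 6.599026e-02 s
Step 4: Convert to microseconds (multiply by 1e6).
tau = 65990.26 us


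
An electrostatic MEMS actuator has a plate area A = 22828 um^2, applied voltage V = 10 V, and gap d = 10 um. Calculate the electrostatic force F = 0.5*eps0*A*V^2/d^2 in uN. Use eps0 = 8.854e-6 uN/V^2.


Step 1: Identify parameters.
eps0 = 8.854e-6 uN/V^2, A = 22828 um^2, V = 10 V, d = 10 um
Step 2: Compute V^2 = 10^2 = 100
Step 3: Compute d^2 = 10^2 = 100
Step 4: F = 0.5 * 8.854e-6 * 22828 * 100 / 100
F = 0.101 uN


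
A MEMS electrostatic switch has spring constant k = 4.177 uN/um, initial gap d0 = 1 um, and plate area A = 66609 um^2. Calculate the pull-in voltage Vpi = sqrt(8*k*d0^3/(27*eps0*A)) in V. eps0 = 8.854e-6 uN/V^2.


Step 1: Compute numerator: 8 * k * d0^3 = 8 * 4.177 * 1^3 = 33.416
Step 2: Compute denominator: 27 * eps0 * A = 27 * 8.854e-6 * 66609 = 15.923414
Step 3: Vpi = sqrt(33.416 / 15.923414)
Vpi = 1.45 V


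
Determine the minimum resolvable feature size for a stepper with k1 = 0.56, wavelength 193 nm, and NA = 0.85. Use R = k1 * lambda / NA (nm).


Step 1: Identify values: k1 = 0.56, lambda = 193 nm, NA = 0.85
Step 2: R = k1 * lambda / NA
R = 0.56 * 193 / 0.85
R = 127.2 nm


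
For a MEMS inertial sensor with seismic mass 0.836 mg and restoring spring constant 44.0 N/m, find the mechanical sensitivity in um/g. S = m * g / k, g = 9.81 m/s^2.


Step 1: Convert mass: m = 0.836 mg = 8.36e-07 kg
Step 2: S = m * g / k = 8.36e-07 * 9.81 / 44.0
Step 3: S = 1.86e-07 m/g
Step 4: Convert to um/g: S = 0.186 um/g


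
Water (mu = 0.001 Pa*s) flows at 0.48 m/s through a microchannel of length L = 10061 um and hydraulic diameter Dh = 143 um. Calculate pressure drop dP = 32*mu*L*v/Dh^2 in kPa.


Step 1: Convert to SI: L = 10061e-6 m, Dh = 143e-6 m
Step 2: dP = 32 * 0.001 * 10061e-6 * 0.48 / (143e-6)^2
Step 3: dP = 7557.19 Pa
Step 4: Convert to kPa: dP = 7.56 kPa


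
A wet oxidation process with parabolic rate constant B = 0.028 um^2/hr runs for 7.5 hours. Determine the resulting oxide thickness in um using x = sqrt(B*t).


Step 1: Compute B*t = 0.028 * 7.5 = 0.21
Step 2: x = sqrt(0.21)
x = 0.458 um


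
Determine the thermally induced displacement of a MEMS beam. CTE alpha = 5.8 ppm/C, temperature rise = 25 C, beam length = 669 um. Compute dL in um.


Step 1: Convert CTE: alpha = 5.8 ppm/C = 5.8e-6 /C
Step 2: dL = 5.8e-6 * 25 * 669
dL = 0.097 um


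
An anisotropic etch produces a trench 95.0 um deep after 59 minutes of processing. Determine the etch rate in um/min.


Step 1: Etch rate = depth / time
Step 2: rate = 95.0 / 59
rate = 1.61 um/min


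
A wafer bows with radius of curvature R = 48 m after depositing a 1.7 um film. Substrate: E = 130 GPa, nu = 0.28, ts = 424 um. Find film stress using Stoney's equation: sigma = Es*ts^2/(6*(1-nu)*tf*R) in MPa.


Step 1: Compute numerator: Es * ts^2 = 130 * 424^2 = 23370880 (GPa*um^2)
Step 2: Compute denominator (R in um): 6*(1-nu)*tf*R = 6*0.72*1.7*48e6 = 352512000.0 (um^2)
Step 3: sigma (GPa) = 23370880 / 352512000.0 = 6.6298e-02 GPa
Step 4: Convert to MPa (x1000): sigma = 66.3 MPa


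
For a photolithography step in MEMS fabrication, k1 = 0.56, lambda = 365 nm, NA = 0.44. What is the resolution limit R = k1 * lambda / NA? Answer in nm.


Step 1: Identify values: k1 = 0.56, lambda = 365 nm, NA = 0.44
Step 2: R = k1 * lambda / NA
R = 0.56 * 365 / 0.44
R = 464.5 nm


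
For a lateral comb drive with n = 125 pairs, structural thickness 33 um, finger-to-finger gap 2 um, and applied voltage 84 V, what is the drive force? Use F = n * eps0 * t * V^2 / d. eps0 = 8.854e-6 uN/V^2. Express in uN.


Step 1: Parameters: n=125, eps0=8.854e-6 uN/V^2, t=33 um, V=84 V, d=2 um
Step 2: V^2 = 7056
Step 3: F = 125 * 8.854e-6 * 33 * 7056 / 2
F = 128.852 uN


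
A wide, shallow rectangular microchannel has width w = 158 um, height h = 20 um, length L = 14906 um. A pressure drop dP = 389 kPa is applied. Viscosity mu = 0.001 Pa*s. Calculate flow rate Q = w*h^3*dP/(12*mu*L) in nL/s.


Step 1: Convert all dimensions to SI (meters).
w = 158e-6 m, h = 20e-6 m, L = 14906e-6 m, dP = 389e3 Pa
Step 2: Q = w * h^3 * dP / (12 * mu * L)
Q = 158e-6 * (20e-6)^3 * 389e3 / (12 * 0.001 * 14906e-6) = 2.7488707e-09 m^3/s
Step 3: Convert Q from m^3/s to nL/s (1 m^3 = 1e12 nL, so multiply by 1e12).
Q = 2748.871 nL/s


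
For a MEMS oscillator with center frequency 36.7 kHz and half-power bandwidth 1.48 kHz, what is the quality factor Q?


Step 1: Q = f0 / bandwidth
Step 2: Q = 36.7 / 1.48
Q = 24.8


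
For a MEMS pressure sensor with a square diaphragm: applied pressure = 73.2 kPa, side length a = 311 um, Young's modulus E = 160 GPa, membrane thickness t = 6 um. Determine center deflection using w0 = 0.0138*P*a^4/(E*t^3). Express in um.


Step 1: Convert pressure to compatible units (E is in GPa, so P in GPa).
P = 73.2 kPa = 73.2e-6 GPa
Step 2: Compute numerator: 0.0138 * P * a^4.
a^4 = 311^4 = 9354951841
numerator = 0.0138 * 73.2e-6 * 9354951841 = 9.45e+03
Step 3: Compute denominator: E * t^3 = 160 * 6^3 = 34560
Step 4: w0 = numerator / denominator = 9.45e+03 / 34560 = 0.2734 um


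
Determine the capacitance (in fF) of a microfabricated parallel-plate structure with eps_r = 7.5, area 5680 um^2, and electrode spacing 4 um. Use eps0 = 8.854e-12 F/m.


Step 1: Convert area to m^2: A = 5680e-12 m^2
Step 2: Convert gap to m: d = 4e-6 m
Step 3: C = eps0 * eps_r * A / d
C = 8.854e-12 * 7.5 * 5680e-12 / 4e-6
Step 4: Convert to fF (multiply by 1e15).
C = 94.3 fF


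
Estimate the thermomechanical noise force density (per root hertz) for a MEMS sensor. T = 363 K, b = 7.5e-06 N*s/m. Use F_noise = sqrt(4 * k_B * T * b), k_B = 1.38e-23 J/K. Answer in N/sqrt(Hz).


Step 1: Compute 4 * k_B * T * b
= 4 * 1.38e-23 * 363 * 7.5e-06
= 1.5028e-25 N^2/Hz
Step 2: F_noise = sqrt(1.5028e-25)
F_noise = 3.88e-13 N/sqrt(Hz)


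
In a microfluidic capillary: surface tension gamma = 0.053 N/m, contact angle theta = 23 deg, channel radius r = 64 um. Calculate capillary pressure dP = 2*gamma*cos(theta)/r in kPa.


Step 1: cos(23 deg) = 0.9205
Step 2: Convert r to m: r = 64e-6 m
Step 3: dP = 2 * 0.053 * 0.9205 / 64e-6 = 1524.6 Pa
Step 4: Convert Pa to kPa (divide by 1000).
dP = 1.52 kPa


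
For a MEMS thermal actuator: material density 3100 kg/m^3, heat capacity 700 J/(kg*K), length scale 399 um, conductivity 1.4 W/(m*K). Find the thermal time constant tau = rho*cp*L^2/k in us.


Step 1: Convert L to m: L = 399e-6 m
Step 2: L^2 = (399e-6)^2 = 1.59201e-07 m^2
Step 3: tau = 3100 * 700 * 1.59201e-07 / 1.4 = 2.4676155e-01 s
Step 4: Convert to microseconds (multiply by 1e6).
tau = 246761.55 us


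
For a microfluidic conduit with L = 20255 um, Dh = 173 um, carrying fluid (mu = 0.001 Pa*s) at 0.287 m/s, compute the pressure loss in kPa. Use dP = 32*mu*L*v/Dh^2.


Step 1: Convert to SI: L = 20255e-6 m, Dh = 173e-6 m
Step 2: dP = 32 * 0.001 * 20255e-6 * 0.287 / (173e-6)^2
Step 3: dP = 6215.44 Pa
Step 4: Convert to kPa: dP = 6.22 kPa


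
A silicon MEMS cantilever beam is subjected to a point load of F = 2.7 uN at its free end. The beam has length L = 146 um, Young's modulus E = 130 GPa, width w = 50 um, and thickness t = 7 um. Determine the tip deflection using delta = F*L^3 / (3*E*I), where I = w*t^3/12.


Step 1: Calculate the second moment of area.
I = w * t^3 / 12 = 50 * 7^3 / 12 = 1429.1667 um^4
Step 2: Convert E to consistent units (1 GPa = 1000 uN/um^2).
E = 130 GPa = 130000 uN/um^2
Step 3: Calculate tip deflection.
delta = F * L^3 / (3 * E * I)
delta = 2.7 * 146^3 / (3 * 130000 * 1429.1667)
delta = 0.0151 um


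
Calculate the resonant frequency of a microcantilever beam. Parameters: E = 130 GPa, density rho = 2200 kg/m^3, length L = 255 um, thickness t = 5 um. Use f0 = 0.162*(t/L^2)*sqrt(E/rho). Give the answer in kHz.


Step 1: Convert units to SI.
t_SI = 5e-6 m, L_SI = 255e-6 m
Step 2: Calculate sqrt(E/rho).
sqrt(130e9 / 2200) = 7687.06 m/s
Step 3: Compute f0.
f0 = 0.162 * 5e-6 / (255e-6)^2 * 7687.06 = 95755.8 Hz = 95.76 kHz


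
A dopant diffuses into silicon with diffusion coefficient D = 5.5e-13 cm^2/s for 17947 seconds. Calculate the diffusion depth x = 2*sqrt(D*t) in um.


Step 1: Compute D*t = 5.5e-13 * 17947 = 9.87085e-09 cm^2
Step 2: sqrt(D*t) = 9.93522e-05 cm
Step 3: x = 2 * 9.93522e-05 cm = 1.987044e-04 cm
Step 4: Convert to um (1 cm = 1e4 um): x = 1.987 um


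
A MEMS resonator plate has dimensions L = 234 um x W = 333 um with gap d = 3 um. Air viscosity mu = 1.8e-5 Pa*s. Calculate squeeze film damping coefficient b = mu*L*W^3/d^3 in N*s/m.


Step 1: Convert to SI.
L = 234e-6 m, W = 333e-6 m, d = 3e-6 m
Step 2: W^3 = (333e-6)^3 = 3.69e-11 m^3
Step 3: d^3 = (3e-6)^3 = 2.70e-17 m^3
Step 4: b = 1.8e-5 * 234e-6 * 3.69e-11 / 2.70e-17
b = 5.76e-03 N*s/m


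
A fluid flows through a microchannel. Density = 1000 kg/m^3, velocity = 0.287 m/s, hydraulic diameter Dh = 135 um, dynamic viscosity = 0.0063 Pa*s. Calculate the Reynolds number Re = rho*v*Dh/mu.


Step 1: Convert Dh to meters: Dh = 135e-6 m
Step 2: Re = rho * v * Dh / mu
Re = 1000 * 0.287 * 135e-6 / 0.0063
Re = 6.15


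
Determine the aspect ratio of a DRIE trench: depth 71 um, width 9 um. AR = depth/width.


Step 1: AR = depth / width
Step 2: AR = 71 / 9
AR = 7.9


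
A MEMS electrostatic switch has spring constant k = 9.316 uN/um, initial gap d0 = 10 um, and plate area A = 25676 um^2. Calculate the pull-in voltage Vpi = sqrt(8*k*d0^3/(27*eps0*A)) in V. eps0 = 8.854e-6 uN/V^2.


Step 1: Compute numerator: 8 * k * d0^3 = 8 * 9.316 * 10^3 = 74528.0
Step 2: Compute denominator: 27 * eps0 * A = 27 * 8.854e-6 * 25676 = 6.138053
Step 3: Vpi = sqrt(74528.0 / 6.138053)
Vpi = 110.19 V


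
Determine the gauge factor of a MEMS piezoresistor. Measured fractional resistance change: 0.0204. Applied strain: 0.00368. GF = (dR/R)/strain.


Step 1: Identify values.
dR/R = 0.0204, strain = 0.00368
Step 2: GF = (dR/R) / strain = 0.0204 / 0.00368
GF = 5.5


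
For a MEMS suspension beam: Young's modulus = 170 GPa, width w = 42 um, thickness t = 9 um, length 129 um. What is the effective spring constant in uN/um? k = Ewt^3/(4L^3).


Step 1: Convert E to consistent units (1 GPa = 1000 uN/um^2).
E = 170 GPa = 170000 uN/um^2
Step 2: Compute t^3 = 9^3 = 729
Step 3: Compute L^3 = 129^3 = 2146689
Step 4: k = 170000 * 42 * 729 / (4 * 2146689)
k = 606.173 uN/um


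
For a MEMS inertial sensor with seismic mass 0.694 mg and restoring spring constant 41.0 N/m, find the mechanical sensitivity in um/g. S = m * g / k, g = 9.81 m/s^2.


Step 1: Convert mass: m = 0.694 mg = 6.94e-07 kg
Step 2: S = m * g / k = 6.94e-07 * 9.81 / 41.0
Step 3: S = 1.66e-07 m/g
Step 4: Convert to um/g: S = 0.166 um/g


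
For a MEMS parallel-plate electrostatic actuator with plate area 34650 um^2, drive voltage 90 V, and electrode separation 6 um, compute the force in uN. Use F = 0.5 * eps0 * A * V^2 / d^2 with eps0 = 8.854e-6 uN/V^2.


Step 1: Identify parameters.
eps0 = 8.854e-6 uN/V^2, A = 34650 um^2, V = 90 V, d = 6 um
Step 2: Compute V^2 = 90^2 = 8100
Step 3: Compute d^2 = 6^2 = 36
Step 4: F = 0.5 * 8.854e-6 * 34650 * 8100 / 36
F = 34.514 uN


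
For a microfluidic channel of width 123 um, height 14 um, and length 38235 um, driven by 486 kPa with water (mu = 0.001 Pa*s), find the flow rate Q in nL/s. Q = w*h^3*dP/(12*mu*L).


Step 1: Convert all dimensions to SI (meters).
w = 123e-6 m, h = 14e-6 m, L = 38235e-6 m, dP = 486e3 Pa
Step 2: Q = w * h^3 * dP / (12 * mu * L)
Q = 123e-6 * (14e-6)^3 * 486e3 / (12 * 0.001 * 38235e-6) = 3.5750585e-10 m^3/s
Step 3: Convert Q from m^3/s to nL/s (1 m^3 = 1e12 nL, so multiply by 1e12).
Q = 357.506 nL/s


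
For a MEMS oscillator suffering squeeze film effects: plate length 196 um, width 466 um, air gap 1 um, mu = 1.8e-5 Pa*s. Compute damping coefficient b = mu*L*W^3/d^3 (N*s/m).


Step 1: Convert to SI.
L = 196e-6 m, W = 466e-6 m, d = 1e-6 m
Step 2: W^3 = (466e-6)^3 = 1.01e-10 m^3
Step 3: d^3 = (1e-6)^3 = 1.00e-18 m^3
Step 4: b = 1.8e-5 * 196e-6 * 1.01e-10 / 1.00e-18
b = 3.57e-01 N*s/m


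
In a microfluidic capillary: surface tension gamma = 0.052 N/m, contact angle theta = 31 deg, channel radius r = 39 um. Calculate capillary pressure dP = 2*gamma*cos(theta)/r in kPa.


Step 1: cos(31 deg) = 0.8572
Step 2: Convert r to m: r = 39e-6 m
Step 3: dP = 2 * 0.052 * 0.8572 / 39e-6 = 2285.9 Pa
Step 4: Convert Pa to kPa (divide by 1000).
dP = 2.29 kPa


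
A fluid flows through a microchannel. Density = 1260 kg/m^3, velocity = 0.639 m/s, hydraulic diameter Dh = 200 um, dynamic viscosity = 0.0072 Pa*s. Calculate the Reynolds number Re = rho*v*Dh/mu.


Step 1: Convert Dh to meters: Dh = 200e-6 m
Step 2: Re = rho * v * Dh / mu
Re = 1260 * 0.639 * 200e-6 / 0.0072
Re = 22.365


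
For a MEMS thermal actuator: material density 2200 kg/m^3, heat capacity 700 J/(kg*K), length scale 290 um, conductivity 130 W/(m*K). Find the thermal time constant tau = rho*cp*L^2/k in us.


Step 1: Convert L to m: L = 290e-6 m
Step 2: L^2 = (290e-6)^2 = 8.41e-08 m^2
Step 3: tau = 2200 * 700 * 8.41e-08 / 130 = 9.9626154e-04 s
Step 4: Convert to microseconds (multiply by 1e6).
tau = 996.262 us


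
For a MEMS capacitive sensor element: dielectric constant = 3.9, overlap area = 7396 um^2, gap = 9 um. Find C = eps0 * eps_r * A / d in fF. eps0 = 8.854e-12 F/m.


Step 1: Convert area to m^2: A = 7396e-12 m^2
Step 2: Convert gap to m: d = 9e-6 m
Step 3: C = eps0 * eps_r * A / d
C = 8.854e-12 * 3.9 * 7396e-12 / 9e-6
Step 4: Convert to fF (multiply by 1e15).
C = 28.38 fF


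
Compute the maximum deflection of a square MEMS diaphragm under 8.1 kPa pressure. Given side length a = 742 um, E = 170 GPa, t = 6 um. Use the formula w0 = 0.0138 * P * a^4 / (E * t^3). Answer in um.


Step 1: Convert pressure to compatible units (E is in GPa, so P in GPa).
P = 8.1 kPa = 8.1e-6 GPa
Step 2: Compute numerator: 0.0138 * P * a^4.
a^4 = 742^4 = 303120718096
numerator = 0.0138 * 8.1e-6 * 303120718096 = 3.38828e+04
Step 3: Compute denominator: E * t^3 = 170 * 6^3 = 36720
Step 4: w0 = numerator / denominator = 3.38828e+04 / 36720 = 0.9227 um


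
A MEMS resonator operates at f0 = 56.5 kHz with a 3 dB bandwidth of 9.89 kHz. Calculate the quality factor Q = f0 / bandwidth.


Step 1: Q = f0 / bandwidth
Step 2: Q = 56.5 / 9.89
Q = 5.7


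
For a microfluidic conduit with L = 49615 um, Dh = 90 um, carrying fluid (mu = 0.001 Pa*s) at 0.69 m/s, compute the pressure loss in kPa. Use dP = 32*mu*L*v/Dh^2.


Step 1: Convert to SI: L = 49615e-6 m, Dh = 90e-6 m
Step 2: dP = 32 * 0.001 * 49615e-6 * 0.69 / (90e-6)^2
Step 3: dP = 135246.81 Pa
Step 4: Convert to kPa: dP = 135.25 kPa


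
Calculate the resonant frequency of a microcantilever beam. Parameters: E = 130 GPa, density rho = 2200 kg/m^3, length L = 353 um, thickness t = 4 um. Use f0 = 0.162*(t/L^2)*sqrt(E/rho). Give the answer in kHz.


Step 1: Convert units to SI.
t_SI = 4e-6 m, L_SI = 353e-6 m
Step 2: Calculate sqrt(E/rho).
sqrt(130e9 / 2200) = 7687.06 m/s
Step 3: Compute f0.
f0 = 0.162 * 4e-6 / (353e-6)^2 * 7687.06 = 39974.8 Hz = 39.97 kHz


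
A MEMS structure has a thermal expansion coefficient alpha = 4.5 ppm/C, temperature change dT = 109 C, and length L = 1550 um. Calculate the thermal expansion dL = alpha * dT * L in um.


Step 1: Convert CTE: alpha = 4.5 ppm/C = 4.5e-6 /C
Step 2: dL = 4.5e-6 * 109 * 1550
dL = 0.7603 um


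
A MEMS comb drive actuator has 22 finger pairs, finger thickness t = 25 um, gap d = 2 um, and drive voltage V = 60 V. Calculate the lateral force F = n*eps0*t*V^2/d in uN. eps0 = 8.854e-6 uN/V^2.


Step 1: Parameters: n=22, eps0=8.854e-6 uN/V^2, t=25 um, V=60 V, d=2 um
Step 2: V^2 = 3600
Step 3: F = 22 * 8.854e-6 * 25 * 3600 / 2
F = 8.765 uN


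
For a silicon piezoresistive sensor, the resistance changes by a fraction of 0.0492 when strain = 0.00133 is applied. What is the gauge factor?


Step 1: Identify values.
dR/R = 0.0492, strain = 0.00133
Step 2: GF = (dR/R) / strain = 0.0492 / 0.00133
GF = 37.0


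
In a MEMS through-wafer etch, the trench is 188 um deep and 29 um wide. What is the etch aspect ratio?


Step 1: AR = depth / width
Step 2: AR = 188 / 29
AR = 6.5


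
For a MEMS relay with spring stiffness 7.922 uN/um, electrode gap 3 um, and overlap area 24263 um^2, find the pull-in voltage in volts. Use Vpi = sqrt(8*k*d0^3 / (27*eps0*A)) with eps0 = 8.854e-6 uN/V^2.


Step 1: Compute numerator: 8 * k * d0^3 = 8 * 7.922 * 3^3 = 1711.152
Step 2: Compute denominator: 27 * eps0 * A = 27 * 8.854e-6 * 24263 = 5.800264
Step 3: Vpi = sqrt(1711.152 / 5.800264)
Vpi = 17.18 V


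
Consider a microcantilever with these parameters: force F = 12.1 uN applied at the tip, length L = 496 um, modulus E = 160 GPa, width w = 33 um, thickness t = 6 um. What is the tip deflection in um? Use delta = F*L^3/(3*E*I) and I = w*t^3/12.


Step 1: Calculate the second moment of area.
I = w * t^3 / 12 = 33 * 6^3 / 12 = 594.0 um^4
Step 2: Convert E to consistent units (1 GPa = 1000 uN/um^2).
E = 160 GPa = 160000 uN/um^2
Step 3: Calculate tip deflection.
delta = F * L^3 / (3 * E * I)
delta = 12.1 * 496^3 / (3 * 160000 * 594.0)
delta = 5.1785 um


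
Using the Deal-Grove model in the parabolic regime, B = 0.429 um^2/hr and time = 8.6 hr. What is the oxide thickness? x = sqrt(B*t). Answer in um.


Step 1: Compute B*t = 0.429 * 8.6 = 3.6894
Step 2: x = sqrt(3.6894)
x = 1.921 um


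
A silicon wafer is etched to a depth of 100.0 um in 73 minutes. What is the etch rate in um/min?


Step 1: Etch rate = depth / time
Step 2: rate = 100.0 / 73
rate = 1.37 um/min


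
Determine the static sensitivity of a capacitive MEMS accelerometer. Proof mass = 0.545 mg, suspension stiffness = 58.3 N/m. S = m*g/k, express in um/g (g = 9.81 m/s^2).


Step 1: Convert mass: m = 0.545 mg = 5.45e-07 kg
Step 2: S = m * g / k = 5.45e-07 * 9.81 / 58.3
Step 3: S = 9.17e-08 m/g
Step 4: Convert to um/g: S = 0.092 um/g


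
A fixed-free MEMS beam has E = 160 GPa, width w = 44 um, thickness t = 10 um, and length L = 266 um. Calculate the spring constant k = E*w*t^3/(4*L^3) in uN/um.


Step 1: Convert E to consistent units (1 GPa = 1000 uN/um^2).
E = 160 GPa = 160000 uN/um^2
Step 2: Compute t^3 = 10^3 = 1000
Step 3: Compute L^3 = 266^3 = 18821096
Step 4: k = 160000 * 44 * 1000 / (4 * 18821096)
k = 93.5121 uN/um


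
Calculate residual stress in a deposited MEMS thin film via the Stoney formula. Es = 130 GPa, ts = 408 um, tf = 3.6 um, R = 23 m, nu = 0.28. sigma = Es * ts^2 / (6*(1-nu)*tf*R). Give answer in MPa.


Step 1: Compute numerator: Es * ts^2 = 130 * 408^2 = 21640320 (GPa*um^2)
Step 2: Compute denominator (R in um): 6*(1-nu)*tf*R = 6*0.72*3.6*23e6 = 357696000.0 (um^2)
Step 3: sigma (GPa) = 21640320 / 357696000.0 = 6.0499e-02 GPa
Step 4: Convert to MPa (x1000): sigma = 60.5 MPa


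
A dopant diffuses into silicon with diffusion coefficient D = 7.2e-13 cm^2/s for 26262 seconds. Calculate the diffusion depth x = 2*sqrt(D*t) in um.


Step 1: Compute D*t = 7.2e-13 * 26262 = 1.890864e-08 cm^2
Step 2: sqrt(D*t) = 1.3751e-04 cm
Step 3: x = 2 * 1.3751e-04 cm = 2.7502e-04 cm
Step 4: Convert to um (1 cm = 1e4 um): x = 2.75 um


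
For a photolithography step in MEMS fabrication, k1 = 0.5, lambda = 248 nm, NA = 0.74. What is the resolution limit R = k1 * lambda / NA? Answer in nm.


Step 1: Identify values: k1 = 0.5, lambda = 248 nm, NA = 0.74
Step 2: R = k1 * lambda / NA
R = 0.5 * 248 / 0.74
R = 167.6 nm


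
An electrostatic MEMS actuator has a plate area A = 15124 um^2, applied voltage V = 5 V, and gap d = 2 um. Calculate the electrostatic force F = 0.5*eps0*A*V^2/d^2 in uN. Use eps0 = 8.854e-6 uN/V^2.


Step 1: Identify parameters.
eps0 = 8.854e-6 uN/V^2, A = 15124 um^2, V = 5 V, d = 2 um
Step 2: Compute V^2 = 5^2 = 25
Step 3: Compute d^2 = 2^2 = 4
Step 4: F = 0.5 * 8.854e-6 * 15124 * 25 / 4
F = 0.418 uN


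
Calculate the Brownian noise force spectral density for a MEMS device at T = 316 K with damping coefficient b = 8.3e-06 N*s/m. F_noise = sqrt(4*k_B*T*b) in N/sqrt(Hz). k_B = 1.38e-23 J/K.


Step 1: Compute 4 * k_B * T * b
= 4 * 1.38e-23 * 316 * 8.3e-06
= 1.4478e-25 N^2/Hz
Step 2: F_noise = sqrt(1.4478e-25)
F_noise = 3.80e-13 N/sqrt(Hz)


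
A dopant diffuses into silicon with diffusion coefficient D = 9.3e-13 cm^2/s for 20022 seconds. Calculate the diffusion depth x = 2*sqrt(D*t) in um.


Step 1: Compute D*t = 9.3e-13 * 20022 = 1.862046e-08 cm^2
Step 2: sqrt(D*t) = 1.36457e-04 cm
Step 3: x = 2 * 1.36457e-04 cm = 2.72914e-04 cm
Step 4: Convert to um (1 cm = 1e4 um): x = 2.729 um


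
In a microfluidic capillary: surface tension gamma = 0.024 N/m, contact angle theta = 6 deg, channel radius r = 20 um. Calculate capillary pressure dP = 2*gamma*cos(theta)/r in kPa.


Step 1: cos(6 deg) = 0.9945
Step 2: Convert r to m: r = 20e-6 m
Step 3: dP = 2 * 0.024 * 0.9945 / 20e-6 = 2386.8 Pa
Step 4: Convert Pa to kPa (divide by 1000).
dP = 2.39 kPa


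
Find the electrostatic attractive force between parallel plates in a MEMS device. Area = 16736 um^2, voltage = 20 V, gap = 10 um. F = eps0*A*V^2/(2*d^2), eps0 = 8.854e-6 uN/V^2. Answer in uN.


Step 1: Identify parameters.
eps0 = 8.854e-6 uN/V^2, A = 16736 um^2, V = 20 V, d = 10 um
Step 2: Compute V^2 = 20^2 = 400
Step 3: Compute d^2 = 10^2 = 100
Step 4: F = 0.5 * 8.854e-6 * 16736 * 400 / 100
F = 0.296 uN


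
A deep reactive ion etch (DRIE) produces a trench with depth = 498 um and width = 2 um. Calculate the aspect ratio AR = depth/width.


Step 1: AR = depth / width
Step 2: AR = 498 / 2
AR = 249.0


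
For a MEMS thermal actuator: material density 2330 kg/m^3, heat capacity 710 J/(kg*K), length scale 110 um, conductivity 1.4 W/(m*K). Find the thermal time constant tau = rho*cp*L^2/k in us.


Step 1: Convert L to m: L = 110e-6 m
Step 2: L^2 = (110e-6)^2 = 1.21e-08 m^2
Step 3: tau = 2330 * 710 * 1.21e-08 / 1.4 = 1.429787857e-02 s
Step 4: Convert to microseconds (multiply by 1e6).
tau = 14297.879 us


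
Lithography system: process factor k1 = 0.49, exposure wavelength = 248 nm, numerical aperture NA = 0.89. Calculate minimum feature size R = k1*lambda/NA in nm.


Step 1: Identify values: k1 = 0.49, lambda = 248 nm, NA = 0.89
Step 2: R = k1 * lambda / NA
R = 0.49 * 248 / 0.89
R = 136.5 nm


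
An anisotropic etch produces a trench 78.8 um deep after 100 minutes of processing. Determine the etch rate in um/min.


Step 1: Etch rate = depth / time
Step 2: rate = 78.8 / 100
rate = 0.788 um/min


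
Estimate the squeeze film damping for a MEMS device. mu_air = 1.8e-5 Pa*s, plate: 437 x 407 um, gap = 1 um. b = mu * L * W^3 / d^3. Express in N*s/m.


Step 1: Convert to SI.
L = 437e-6 m, W = 407e-6 m, d = 1e-6 m
Step 2: W^3 = (407e-6)^3 = 6.74e-11 m^3
Step 3: d^3 = (1e-6)^3 = 1.00e-18 m^3
Step 4: b = 1.8e-5 * 437e-6 * 6.74e-11 / 1.00e-18
b = 5.30e-01 N*s/m


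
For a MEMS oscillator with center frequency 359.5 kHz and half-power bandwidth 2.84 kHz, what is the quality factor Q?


Step 1: Q = f0 / bandwidth
Step 2: Q = 359.5 / 2.84
Q = 126.6


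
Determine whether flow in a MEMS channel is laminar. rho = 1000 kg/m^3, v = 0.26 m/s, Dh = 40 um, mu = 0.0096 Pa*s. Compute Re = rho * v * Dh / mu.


Step 1: Convert Dh to meters: Dh = 40e-6 m
Step 2: Re = rho * v * Dh / mu
Re = 1000 * 0.26 * 40e-6 / 0.0096
Re = 1.083
Since Re = 1.083 is below ~2300, the flow is laminar.


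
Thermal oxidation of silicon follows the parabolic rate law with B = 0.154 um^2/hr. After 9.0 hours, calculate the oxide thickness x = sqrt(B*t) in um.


Step 1: Compute B*t = 0.154 * 9.0 = 1.386
Step 2: x = sqrt(1.386)
x = 1.177 um


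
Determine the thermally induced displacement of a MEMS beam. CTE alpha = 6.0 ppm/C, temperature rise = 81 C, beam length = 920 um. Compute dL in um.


Step 1: Convert CTE: alpha = 6.0 ppm/C = 6.0e-6 /C
Step 2: dL = 6.0e-6 * 81 * 920
dL = 0.4471 um


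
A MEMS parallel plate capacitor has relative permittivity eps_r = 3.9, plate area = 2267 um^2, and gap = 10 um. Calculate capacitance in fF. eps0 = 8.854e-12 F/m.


Step 1: Convert area to m^2: A = 2267e-12 m^2
Step 2: Convert gap to m: d = 10e-6 m
Step 3: C = eps0 * eps_r * A / d
C = 8.854e-12 * 3.9 * 2267e-12 / 10e-6
Step 4: Convert to fF (multiply by 1e15).
C = 7.83 fF


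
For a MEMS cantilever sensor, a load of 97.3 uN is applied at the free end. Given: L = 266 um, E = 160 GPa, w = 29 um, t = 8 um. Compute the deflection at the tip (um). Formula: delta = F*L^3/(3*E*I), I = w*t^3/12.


Step 1: Calculate the second moment of area.
I = w * t^3 / 12 = 29 * 8^3 / 12 = 1237.3333 um^4
Step 2: Convert E to consistent units (1 GPa = 1000 uN/um^2).
E = 160 GPa = 160000 uN/um^2
Step 3: Calculate tip deflection.
delta = F * L^3 / (3 * E * I)
delta = 97.3 * 266^3 / (3 * 160000 * 1237.3333)
delta = 3.0834 um


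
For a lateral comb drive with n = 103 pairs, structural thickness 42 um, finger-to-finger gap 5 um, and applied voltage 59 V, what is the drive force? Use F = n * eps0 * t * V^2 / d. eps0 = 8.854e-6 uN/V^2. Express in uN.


Step 1: Parameters: n=103, eps0=8.854e-6 uN/V^2, t=42 um, V=59 V, d=5 um
Step 2: V^2 = 3481
Step 3: F = 103 * 8.854e-6 * 42 * 3481 / 5
F = 26.666 uN
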